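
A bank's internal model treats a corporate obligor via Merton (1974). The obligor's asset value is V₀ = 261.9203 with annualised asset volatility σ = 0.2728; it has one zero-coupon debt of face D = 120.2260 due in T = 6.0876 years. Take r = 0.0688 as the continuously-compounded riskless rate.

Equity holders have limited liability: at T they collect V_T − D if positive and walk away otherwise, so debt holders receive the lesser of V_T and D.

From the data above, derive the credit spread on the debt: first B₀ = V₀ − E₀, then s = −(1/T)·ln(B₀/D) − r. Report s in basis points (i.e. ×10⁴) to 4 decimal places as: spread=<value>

Apply the equity-as-call identities (strike 120.2260, horizon 6.0876 years):
d₁ = [ln(V₀/D) + (r + σ²/2)T] / (σ√T)
   = [ln(261.9203/120.2260) + (0.0688 + 0.5·0.2728²)·6.0876] / (0.2728·√6.0876)
   = [0.778667 + 0.645346] / 0.673081 = 2.115663
d₂ = d₁ − σ√T = 2.115663 − 0.673081 = 1.442582
N(d₁) = 0.982813,  N(d₂) = 0.925431,  e^(−rT) = 0.657818
E₀ = V₀·N(d₁) − D·e^(−rT)·N(d₂)
   = 261.9203·0.982813 − 120.2260·0.657818·0.925431 = 184.229347
B₀ = V₀ − E₀ = 261.9203 − 184.229347 = 77.690953
spread = −(1/T)·ln(B₀/D) − r = −(1/6.0876)·ln(77.690953/120.2260) − 0.0688 = 0.00292523
in basis points: 0.00292523 × 10⁴ = 29.2523 bp

spread=29.2523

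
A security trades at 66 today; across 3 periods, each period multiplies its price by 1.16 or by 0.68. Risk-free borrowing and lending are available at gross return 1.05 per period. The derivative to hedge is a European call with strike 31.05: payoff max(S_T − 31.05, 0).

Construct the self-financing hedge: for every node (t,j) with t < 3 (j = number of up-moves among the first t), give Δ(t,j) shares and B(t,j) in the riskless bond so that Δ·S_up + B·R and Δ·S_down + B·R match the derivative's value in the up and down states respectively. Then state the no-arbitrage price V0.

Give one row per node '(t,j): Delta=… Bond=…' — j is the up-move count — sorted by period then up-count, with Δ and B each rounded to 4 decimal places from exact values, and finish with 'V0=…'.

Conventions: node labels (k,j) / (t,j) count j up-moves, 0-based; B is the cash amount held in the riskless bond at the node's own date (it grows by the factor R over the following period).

(0,0): Delta=0.9845 Bond=-25.6932
(1,0): Delta=0.8957 Bond=-22.9905
(1,1): Delta=1.0000 Bond=-28.1633
(2,0): Delta=0.2970 Bond=-5.8709
(2,1): Delta=1.0000 Bond=-29.5714
(2,2): Delta=1.0000 Bond=-29.5714
V0=39.2849

No-arbitrage ⇒ martingale measure with p* = (R−d)/(u−d) = 0.7708.
Payoffs at expiry: V(3,0)=0.0000, V(3,1)=4.3513, V(3,2)=29.3405, V(3,3)=71.9691
Node (2,0) S=30.5184: V=(p*·4.3513+(1−p*)·0.0000)/1.05=3.1944; Δ=(4.3513−0.0000)/(35.4013−20.7525)=0.2970; B=V−Δ·S=-5.8709
Node (2,1) S=52.0608: V=(p*·29.3405+(1−p*)·4.3513)/1.05=22.4894; Δ=(29.3405−4.3513)/(60.3905−35.4013)=1.0000; B=V−Δ·S=-29.5714
Node (2,2) S=88.8096: V=(p*·71.9691+(1−p*)·29.3405)/1.05=59.2382; Δ=(71.9691−29.3405)/(103.0191−60.3905)=1.0000; B=V−Δ·S=-29.5714
Node (1,0) S=44.8800: V=(p*·22.4894+(1−p*)·3.1944)/1.05=17.2073; Δ=(22.4894−3.1944)/(52.0608−30.5184)=0.8957; B=V−Δ·S=-22.9905
Node (1,1) S=76.5600: V=(p*·59.2382+(1−p*)·22.4894)/1.05=48.3967; Δ=(59.2382−22.4894)/(88.8096−52.0608)=1.0000; B=V−Δ·S=-28.1633
Node (0,0) S=66.0000: V=(p*·48.3967+(1−p*)·17.2073)/1.05=39.2849; Δ=(48.3967−17.2073)/(76.5600−44.8800)=0.9845; B=V−Δ·S=-25.6932
Verification: the root portfolio costs Δ(0,0)·S0 + B(0,0) = 39.2849, matching V0.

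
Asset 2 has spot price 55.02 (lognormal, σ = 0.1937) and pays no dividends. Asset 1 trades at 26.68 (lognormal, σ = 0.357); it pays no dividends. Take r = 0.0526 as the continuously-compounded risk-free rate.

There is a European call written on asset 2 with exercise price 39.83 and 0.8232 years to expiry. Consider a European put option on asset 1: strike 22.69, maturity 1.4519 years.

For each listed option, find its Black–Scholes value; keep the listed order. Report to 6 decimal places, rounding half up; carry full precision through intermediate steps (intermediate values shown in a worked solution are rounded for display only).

price(asset 2 call K=39.83) = 16.931996
price(asset 1 put K=22.69) = 1.827827

[asset 2 call K=39.83]
σ√T = 0.1937·√0.8232 = 0.175745
d₁ = (ln(S/K) + (r+σ²/2)T) / (σ√T) = (ln(55.02/39.83) + (0.0526+0.1937²/2)·0.8232) / 0.175745 = (0.323076 + 0.058743) / 0.175745 = 2.172582
d₂ = d₁ − σ√T = 2.172582 − 0.175745 = 1.996837
e^{−rT} = 0.957624
N(d₁) = 0.985094,  N(d₂) = 0.977079
price = S·N(d₁) − K·e^{−rT}·N(d₂) = 54.199877 − 37.267881 = 16.931996
[asset 1 put K=22.69]
σ√T = 0.357·√1.4519 = 0.430166
d₁ = (ln(S/K) + (r+σ²/2)T) / (σ√T) = (ln(26.68/22.69) + (0.0526+0.357²/2)·1.4519) / 0.430166 = (0.161990 + 0.168892) / 0.430166 = 0.769194
d₂ = d₁ − σ√T = 0.769194 − 0.430166 = 0.339027
e^{−rT} = 0.926473
N(−d₁) = 0.220889,  N(−d₂) = 0.367295
price = K·e^{−rT}·N(−d₂) − S·N(−d₁) = 7.721148 − 5.893321 = 1.827827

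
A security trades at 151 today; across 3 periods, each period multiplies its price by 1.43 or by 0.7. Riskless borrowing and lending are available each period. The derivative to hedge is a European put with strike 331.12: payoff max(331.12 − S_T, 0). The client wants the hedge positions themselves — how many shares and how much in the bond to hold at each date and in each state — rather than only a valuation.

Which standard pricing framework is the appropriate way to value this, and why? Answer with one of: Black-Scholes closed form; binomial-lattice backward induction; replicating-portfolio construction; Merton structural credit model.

framework: replicating-portfolio construction

Key observation: the deliverable is the dynamic trading strategy on the 3-step tree (spot 151, moves 1.43 and 0.7), so the valuation must go through the node-by-node replicating-portfolio solve.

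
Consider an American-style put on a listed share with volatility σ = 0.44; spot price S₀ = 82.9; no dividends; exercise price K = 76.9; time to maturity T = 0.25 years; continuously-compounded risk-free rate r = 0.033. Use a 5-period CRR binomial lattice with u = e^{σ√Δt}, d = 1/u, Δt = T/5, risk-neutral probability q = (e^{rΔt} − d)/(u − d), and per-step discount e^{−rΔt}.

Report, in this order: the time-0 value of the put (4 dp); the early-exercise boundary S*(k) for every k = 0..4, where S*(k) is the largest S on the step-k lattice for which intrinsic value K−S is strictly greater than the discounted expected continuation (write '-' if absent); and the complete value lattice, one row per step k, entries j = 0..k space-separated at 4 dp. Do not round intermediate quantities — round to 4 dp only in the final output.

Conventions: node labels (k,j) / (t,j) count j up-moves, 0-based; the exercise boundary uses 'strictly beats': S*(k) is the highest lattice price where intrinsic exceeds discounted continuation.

params: Δt=0.05000 u=1.10339 d=0.90630 q=0.48380 e^(-rΔt)=0.99835
t_5 payoffs: 26.2114 15.1883 1.7679 0.0000 0.0000 0.0000
t_4: node(4,0) S=55.9292 payoff=20.9708 vs cont=20.8440 → 20.9708 [stop]  node(4,1) S=68.0921 payoff=8.8079 vs cont=8.6811 → 8.8079 [stop]  node(4,2) S=82.9000 payoff=0.0000 vs cont=0.9111 → 0.9111 [wait]  node(4,3) S=100.9282 payoff=0.0000 vs cont=0.0000 → 0.0000 [wait]  node(4,4) S=122.8769 payoff=0.0000 vs cont=0.0000 → 0.0000 [wait]  ⇒ S*(4)=68.0921
t_3: node(3,0) S=61.7117 payoff=15.1883 vs cont=15.0615 → 15.1883 [stop]  node(3,1) S=75.1321 payoff=1.7679 vs cont=4.9792 → 4.9792 [wait]  node(3,2) S=91.4710 payoff=0.0000 vs cont=0.4695 → 0.4695 [wait]  node(3,3) S=111.3631 payoff=0.0000 vs cont=0.0000 → 0.0000 [wait]  ⇒ S*(3)=61.7117
t_2: node(2,0) S=68.0921 payoff=8.8079 vs cont=10.2322 → 10.2322 [wait]  node(2,1) S=82.9000 payoff=0.0000 vs cont=2.7928 → 2.7928 [wait]  node(2,2) S=100.9282 payoff=0.0000 vs cont=0.2420 → 0.2420 [wait]  ⇒ S*(2)=-
t_1: node(1,0) S=75.1321 payoff=1.7679 vs cont=6.6221 → 6.6221 [wait]  node(1,1) S=91.4710 payoff=0.0000 vs cont=1.5561 → 1.5561 [wait]  ⇒ S*(1)=-
t_0: node(0,0) S=82.9000 payoff=0.0000 vs cont=4.1643 → 4.1643 [wait]  ⇒ S*(0)=-

price = 4.1643
boundary = - - - 61.7117 68.0921
tree:
4.1643
6.6221 1.5561
10.2322 2.7928 0.2420
15.1883 4.9792 0.4695 0.0000
20.9708 8.8079 0.9111 0.0000 0.0000
26.2114 15.1883 1.7679 0.0000 0.0000 0.0000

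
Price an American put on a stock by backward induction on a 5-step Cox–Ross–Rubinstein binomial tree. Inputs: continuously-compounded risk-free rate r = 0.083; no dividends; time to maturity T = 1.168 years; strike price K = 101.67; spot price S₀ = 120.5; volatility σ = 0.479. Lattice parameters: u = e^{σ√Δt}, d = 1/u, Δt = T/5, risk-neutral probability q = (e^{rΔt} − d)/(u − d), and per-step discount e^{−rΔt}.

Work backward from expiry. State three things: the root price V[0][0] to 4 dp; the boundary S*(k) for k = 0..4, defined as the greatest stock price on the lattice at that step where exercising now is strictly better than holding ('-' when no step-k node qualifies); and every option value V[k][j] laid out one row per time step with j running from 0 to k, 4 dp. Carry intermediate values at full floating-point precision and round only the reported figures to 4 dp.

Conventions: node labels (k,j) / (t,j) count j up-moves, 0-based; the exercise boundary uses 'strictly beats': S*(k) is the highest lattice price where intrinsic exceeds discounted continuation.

price = 11.1979
boundary = - - - 60.1665 75.8401
tree:
11.1979
17.9479 4.4625
27.8917 8.0845 0.7859
41.5035 14.5241 1.5538 0.0000
53.9379 25.8299 3.0719 0.0000 0.0000
63.8025 41.5035 6.0733 0.0000 0.0000 0.0000

Δt=0.23360, u=1.26050, d=0.79333, q=0.48429, disc=e^(-rΔt)=0.98080
k=5 terminal: V=max(K-S,0) → 63.8025 41.5035 6.0733 0.0000 0.0000 0.0000
k=4: j=0 S=47.7321 intr=53.9379 cont=51.9856 V=53.9379[EX]; j=1 S=75.8401 intr=25.8299 cont=23.8776 V=25.8299[EX]; j=2 S=120.5000 intr=0.0000 cont=3.0719 V=3.0719[hold]; j=3 S=191.4587 intr=0.0000 cont=0.0000 V=0.0000[hold]; j=4 S=304.2027 intr=0.0000 cont=0.0000 V=0.0000[hold]  S*(4)=75.8401
k=3: j=0 S=60.1665 intr=41.5035 cont=39.5512 V=41.5035[EX]; j=1 S=95.5967 intr=6.0733 cont=14.5241 V=14.5241[hold]; j=2 S=151.8907 intr=0.0000 cont=1.5538 V=1.5538[hold]; j=3 S=241.3343 intr=0.0000 cont=0.0000 V=0.0000[hold]  S*(3)=60.1665
k=2: j=0 S=75.8401 intr=25.8299 cont=27.8917 V=27.8917[hold]; j=1 S=120.5000 intr=0.0000 cont=8.0845 V=8.0845[hold]; j=2 S=191.4587 intr=0.0000 cont=0.7859 V=0.7859[hold]  S*(2)=-
k=1: j=0 S=95.5967 intr=6.0733 cont=17.9479 V=17.9479[hold]; j=1 S=151.8907 intr=0.0000 cont=4.4625 V=4.4625[hold]  S*(1)=-
k=0: j=0 S=120.5000 intr=0.0000 cont=11.1979 V=11.1979[hold]  S*(0)=-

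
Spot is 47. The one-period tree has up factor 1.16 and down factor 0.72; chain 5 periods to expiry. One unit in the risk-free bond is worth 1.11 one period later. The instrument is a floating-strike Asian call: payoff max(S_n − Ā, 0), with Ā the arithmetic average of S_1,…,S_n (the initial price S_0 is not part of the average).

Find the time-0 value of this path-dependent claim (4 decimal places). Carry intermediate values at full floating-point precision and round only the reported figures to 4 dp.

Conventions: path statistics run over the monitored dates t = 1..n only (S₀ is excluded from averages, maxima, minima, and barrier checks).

Risk-neutral up-probability p* = (R−d)/(u−d) = (1.11−0.72)/(1.16−0.72) = 0.8864; the claim prices as the p*-weighted sum of path payoffs discounted by R^5.
Enumerate all 2^5 = 32 price paths (U = up ×1.16, D = down ×0.72); each path with k up-moves has probability p*^k·(1−p*)^(5−k).
DDDDD: Ā=19.4945, payoff=0.0000, prob=0.000019
UDDDD: Ā=31.4077, payoff=0.0000, prob=0.000148
DUDDD: Ā=27.2717, payoff=0.0000, prob=0.000148
UUDDD: Ā=43.9378, payoff=0.0000, prob=0.001153
DDUDD: Ā=24.2938, payoff=0.0000, prob=0.000148
UDUDD: Ā=39.1400, payoff=0.0000, prob=0.001153
DUUDD: Ā=35.0040, payoff=0.0000, prob=0.001153
UUUDD: Ā=56.3954, payoff=0.0000, prob=0.008992
DDDUD: Ā=22.1497, payoff=0.0000, prob=0.000148
UDDUD: Ā=35.6856, payoff=0.0000, prob=0.001153
DUDUD: Ā=31.5496, payoff=0.0000, prob=0.001153
UUDUD: Ā=50.8300, payoff=0.0000, prob=0.008992
DDUUD: Ā=28.5717, payoff=0.0000, prob=0.001153
UDUUD: Ā=46.0322, payoff=0.0000, prob=0.008992
DUUUD: Ā=41.8962, payoff=0.0000, prob=0.008992
UUUUD: Ā=67.4995, payoff=0.0000, prob=0.070140
DDDDU: Ā=20.6060, payoff=0.0000, prob=0.000148
UDDDU: Ā=33.1985, payoff=0.0000, prob=0.001153
DUDDU: Ā=29.0625, payoff=0.0000, prob=0.001153
UUDDU: Ā=46.8229, payoff=0.0000, prob=0.008992
DDUDU: Ā=26.0846, payoff=0.0000, prob=0.001153
UDUDU: Ā=42.0251, payoff=0.0000, prob=0.008992
DUUDU: Ā=37.8891, payoff=0.1418, prob=0.008992
UUUDU: Ā=61.0436, payoff=0.2284, prob=0.070140
DDDUU: Ā=23.9405, payoff=0.0000, prob=0.001153
UDDUU: Ā=38.5708, payoff=0.0000, prob=0.008992
DUDUU: Ā=34.4348, payoff=3.5962, prob=0.008992
UUDUU: Ā=55.4782, payoff=5.7938, prob=0.070140
DDUUU: Ā=31.4568, payoff=6.5741, prob=0.008992
UDUUU: Ā=50.6805, payoff=10.5916, prob=0.070140
DUUUU: Ā=46.5445, payoff=14.7276, prob=0.070140
UUUUU: Ā=74.9883, payoff=23.7278, prob=0.547091
Price = Σ prob·payoff / R^5 = 15.272266 / 1.685058 = 9.0633

price = 9.0633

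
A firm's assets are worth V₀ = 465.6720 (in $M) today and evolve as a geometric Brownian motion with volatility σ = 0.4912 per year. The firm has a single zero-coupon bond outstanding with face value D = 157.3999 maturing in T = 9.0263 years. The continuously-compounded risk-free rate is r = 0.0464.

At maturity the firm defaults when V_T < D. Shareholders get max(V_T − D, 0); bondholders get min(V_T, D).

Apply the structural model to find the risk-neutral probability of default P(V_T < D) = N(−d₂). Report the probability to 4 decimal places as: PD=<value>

PD=0.3894

Work the structural quantities from V₀ = 465.6720 against face 157.3999:
d₁ = [ln(V₀/D) + (r + σ²/2)T] / (σ√T)
   = [ln(465.6720/157.3999) + (0.0464 + 0.5·0.4912²)·9.0263] / (0.4912·√9.0263)
   = [1.084692 + 1.507742] / 1.475752 = 1.756687
d₂ = d₁ − σ√T = 1.756687 − 1.475752 = 0.280935
risk-neutral PD = N(−d₂) = N(-0.280935) = 0.389380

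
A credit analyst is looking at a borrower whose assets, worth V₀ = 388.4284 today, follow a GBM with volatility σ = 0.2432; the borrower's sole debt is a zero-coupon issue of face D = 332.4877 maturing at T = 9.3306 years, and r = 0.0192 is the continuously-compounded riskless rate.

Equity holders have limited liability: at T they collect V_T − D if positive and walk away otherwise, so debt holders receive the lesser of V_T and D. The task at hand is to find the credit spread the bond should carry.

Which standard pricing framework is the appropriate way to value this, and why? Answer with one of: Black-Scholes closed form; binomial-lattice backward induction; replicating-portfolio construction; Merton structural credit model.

Key observation: a levered firm with one bullet debt due at 9.3306 years is the canonical structural-credit setup: equity is a call on the firm's assets struck at the face value.

framework: Merton structural credit model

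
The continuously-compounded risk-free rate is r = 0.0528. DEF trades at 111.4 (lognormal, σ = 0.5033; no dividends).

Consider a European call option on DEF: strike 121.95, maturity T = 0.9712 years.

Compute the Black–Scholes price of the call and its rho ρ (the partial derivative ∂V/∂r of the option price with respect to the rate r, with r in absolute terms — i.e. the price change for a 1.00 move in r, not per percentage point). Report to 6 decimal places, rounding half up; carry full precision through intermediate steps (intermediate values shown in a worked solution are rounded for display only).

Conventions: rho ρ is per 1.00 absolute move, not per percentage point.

σ√T = 0.5033·√0.9712 = 0.496000
d₁ = (ln(S/K) + (r+σ²/2)T) / (σ√T) = (ln(111.4/121.95) + (0.0528+0.5033²/2)·0.9712) / 0.496000 = (-0.090484 + 0.174287) / 0.496000 = 0.168958
d₂ = d₁ − σ√T = 0.168958 − 0.496000 = -0.327041
e^{−rT} = 0.950013
N(d₁) = 0.567085,  N(d₂) = 0.371818
Call price V = S·N(d₁) − K·e^{−rT}·N(d₂) = 63.173308 − 43.076694 = 20.096615
ρ = K·T·e^{−rT}·N(d₂) = 41.836085

price = 20.096615
ρ = 41.836085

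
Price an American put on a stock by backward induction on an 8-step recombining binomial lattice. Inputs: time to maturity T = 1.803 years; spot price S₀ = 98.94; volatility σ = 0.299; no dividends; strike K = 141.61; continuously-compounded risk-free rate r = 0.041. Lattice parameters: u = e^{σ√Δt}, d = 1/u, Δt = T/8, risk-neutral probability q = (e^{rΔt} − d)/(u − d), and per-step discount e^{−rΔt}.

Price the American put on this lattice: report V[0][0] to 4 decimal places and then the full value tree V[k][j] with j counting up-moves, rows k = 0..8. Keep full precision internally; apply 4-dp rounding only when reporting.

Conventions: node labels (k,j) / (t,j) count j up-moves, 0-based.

price = 43.4760
tree:
43.4760
55.7629 31.8605
67.1233 42.9067 21.2832
76.9803 55.7629 30.7050 12.1513
85.5328 67.1233 42.6700 19.1767 5.2727
92.9537 76.9803 55.7629 29.2590 9.3374 1.2600
99.3925 85.5328 67.1233 42.6700 16.2413 2.5291 0.0000
104.9792 92.9537 76.9803 55.7629 27.5802 5.0763 0.0000 0.0000
109.8266 99.3925 85.5328 67.1233 42.6700 10.1890 0.0000 0.0000 0.0000

Δt=0.22537, u=1.15251, d=0.86767, q=0.49716, disc=e^(-rΔt)=0.99080
k=8 terminal: V=max(K-S,0) → 109.8266 99.3925 85.5328 67.1233 42.6700 10.1890 0.0000 0.0000 0.0000
k=7: j=0 S=36.6308 intr=104.9792 cont=103.6767 V=104.9792[EX]; j=1 S=48.6563 intr=92.9537 cont=91.6512 V=92.9537[EX]; j=2 S=64.6297 intr=76.9803 cont=75.6778 V=76.9803[EX]; j=3 S=85.8471 intr=55.7629 cont=54.4604 V=55.7629[EX]; j=4 S=114.0298 intr=27.5802 cont=26.2777 V=27.5802[EX]; j=5 S=151.4647 intr=0.0000 cont=5.0763 V=5.0763[hold]; j=6 S=201.1891 intr=0.0000 cont=0.0000 V=0.0000[hold]; j=7 S=267.2375 intr=0.0000 cont=0.0000 V=0.0000[hold]
k=6: j=0 S=42.2175 intr=99.3925 cont=98.0900 V=99.3925[EX]; j=1 S=56.0772 intr=85.5328 cont=84.2303 V=85.5328[EX]; j=2 S=74.4867 intr=67.1233 cont=65.8208 V=67.1233[EX]; j=3 S=98.9400 intr=42.6700 cont=41.3675 V=42.6700[EX]; j=4 S=131.4210 intr=10.1890 cont=16.2413 V=16.2413[hold]; j=5 S=174.5653 intr=0.0000 cont=2.5291 V=2.5291[hold]; j=6 S=231.8734 intr=0.0000 cont=0.0000 V=0.0000[hold]
k=5: j=0 S=48.6563 intr=92.9537 cont=91.6512 V=92.9537[EX]; j=1 S=64.6297 intr=76.9803 cont=75.6778 V=76.9803[EX]; j=2 S=85.8471 intr=55.7629 cont=54.4604 V=55.7629[EX]; j=3 S=114.0298 intr=27.5802 cont=29.2590 V=29.2590[hold]; j=4 S=151.4647 intr=0.0000 cont=9.3374 V=9.3374[hold]; j=5 S=201.1891 intr=0.0000 cont=1.2600 V=1.2600[hold]
k=4: j=0 S=56.0772 intr=85.5328 cont=84.2303 V=85.5328[EX]; j=1 S=74.4867 intr=67.1233 cont=65.8208 V=67.1233[EX]; j=2 S=98.9400 intr=42.6700 cont=42.1945 V=42.6700[EX]; j=3 S=131.4210 intr=10.1890 cont=19.1767 V=19.1767[hold]; j=4 S=174.5653 intr=0.0000 cont=5.2727 V=5.2727[hold]
k=3: j=0 S=64.6297 intr=76.9803 cont=75.6778 V=76.9803[EX]; j=1 S=85.8471 intr=55.7629 cont=54.4604 V=55.7629[EX]; j=2 S=114.0298 intr=27.5802 cont=30.7050 V=30.7050[hold]; j=3 S=151.4647 intr=0.0000 cont=12.1513 V=12.1513[hold]
k=2: j=0 S=74.4867 intr=67.1233 cont=65.8208 V=67.1233[EX]; j=1 S=98.9400 intr=42.6700 cont=42.9067 V=42.9067[hold]; j=2 S=131.4210 intr=10.1890 cont=21.2832 V=21.2832[hold]
k=1: j=0 S=85.8471 intr=55.7629 cont=54.5770 V=55.7629[EX]; j=1 S=114.0298 intr=27.5802 cont=31.8605 V=31.8605[hold]
k=0: j=0 S=98.9400 intr=42.6700 cont=43.4760 V=43.4760[hold]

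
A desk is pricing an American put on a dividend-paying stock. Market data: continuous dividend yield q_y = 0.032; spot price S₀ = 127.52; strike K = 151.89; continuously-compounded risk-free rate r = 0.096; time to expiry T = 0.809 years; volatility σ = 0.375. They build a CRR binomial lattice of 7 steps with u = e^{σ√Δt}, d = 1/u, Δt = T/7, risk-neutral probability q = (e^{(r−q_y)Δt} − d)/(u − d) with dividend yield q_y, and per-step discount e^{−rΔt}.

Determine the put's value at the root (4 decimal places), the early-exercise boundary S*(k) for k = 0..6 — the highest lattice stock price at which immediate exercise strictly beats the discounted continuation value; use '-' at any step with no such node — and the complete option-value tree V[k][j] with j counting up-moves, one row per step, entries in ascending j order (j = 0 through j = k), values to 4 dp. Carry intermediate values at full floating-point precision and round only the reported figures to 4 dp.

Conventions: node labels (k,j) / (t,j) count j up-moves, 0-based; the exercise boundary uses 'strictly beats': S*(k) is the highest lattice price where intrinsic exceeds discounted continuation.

Δt=0.11557  u=1.13597  d=0.88031  q=0.49721  discount=0.98897
step 7 (expiry): payoffs max(K−S,0) = 99.6482 84.4760 64.8976 39.6332 7.0315 0.0000 0.0000 0.0000
step 6: (k=6,j=0): S=59.3450, K−S=92.5450, hold=91.0882 ⇒ V=92.5450 exercise | (k=6,j=1): S=76.5800, K−S=75.3100, hold=73.9168 ⇒ V=75.3100 exercise | (k=6,j=2): S=98.8205, K−S=53.0695, hold=51.7584 ⇒ V=53.0695 exercise | (k=6,j=3): S=127.5200, K−S=24.3700, hold=23.1649 ⇒ V=24.3700 exercise | (k=6,j=4): S=164.5545, K−S=0.0000, hold=3.4964 ⇒ V=3.4964 continue | (k=6,j=5): S=212.3445, K−S=0.0000, hold=0.0000 ⇒ V=0.0000 continue | (k=6,j=6): S=274.0139, K−S=0.0000, hold=0.0000 ⇒ V=0.0000 continue  boundary S*=127.5200
step 5: (k=5,j=0): S=67.4140, K−S=84.4760, hold=83.0490 ⇒ V=84.4760 exercise | (k=5,j=1): S=86.9924, K−S=64.8976, hold=63.5429 ⇒ V=64.8976 exercise | (k=5,j=2): S=112.2568, K−S=39.6332, hold=38.3717 ⇒ V=39.6332 exercise | (k=5,j=3): S=144.8585, K−S=7.0315, hold=13.8370 ⇒ V=13.8370 continue | (k=5,j=4): S=186.9285, K−S=0.0000, hold=1.7385 ⇒ V=1.7385 continue | (k=5,j=5): S=241.2164, K−S=0.0000, hold=0.0000 ⇒ V=0.0000 continue  boundary S*=112.2568
step 4: (k=4,j=0): S=76.5800, K−S=75.3100, hold=73.9168 ⇒ V=75.3100 exercise | (k=4,j=1): S=98.8205, K−S=53.0695, hold=51.7584 ⇒ V=53.0695 exercise | (k=4,j=2): S=127.5200, K−S=24.3700, hold=26.5113 ⇒ V=26.5113 continue | (k=4,j=3): S=164.5545, K−S=0.0000, hold=7.7352 ⇒ V=7.7352 continue | (k=4,j=4): S=212.3445, K−S=0.0000, hold=0.8645 ⇒ V=0.8645 continue  boundary S*=98.8205
step 3: (k=3,j=0): S=86.9924, K−S=64.8976, hold=63.5429 ⇒ V=64.8976 exercise | (k=3,j=1): S=112.2568, K−S=39.6332, hold=39.4247 ⇒ V=39.6332 exercise | (k=3,j=2): S=144.8585, K−S=7.0315, hold=16.9861 ⇒ V=16.9861 continue | (k=3,j=3): S=186.9285, K−S=0.0000, hold=4.2714 ⇒ V=4.2714 continue  boundary S*=112.2568
step 2: (k=2,j=0): S=98.8205, K−S=53.0695, hold=51.7584 ⇒ V=53.0695 exercise | (k=2,j=1): S=127.5200, K−S=24.3700, hold=28.0598 ⇒ V=28.0598 continue | (k=2,j=2): S=164.5545, K−S=0.0000, hold=10.5465 ⇒ V=10.5465 continue  boundary S*=98.8205
step 1: (k=1,j=0): S=112.2568, K−S=39.6332, hold=40.1861 ⇒ V=40.1861 continue | (k=1,j=1): S=144.8585, K−S=7.0315, hold=19.1385 ⇒ V=19.1385 continue  boundary S*=-
step 0: (k=0,j=0): S=127.5200, K−S=24.3700, hold=29.3931 ⇒ V=29.3931 continue  boundary S*=-

price = 29.3931
boundary = - - 98.8205 112.2568 98.8205 112.2568 127.5200
tree:
29.3931
40.1861 19.1385
53.0695 28.0598 10.5465
64.8976 39.6332 16.9861 4.2714
75.3100 53.0695 26.5113 7.7352 0.8645
84.4760 64.8976 39.6332 13.8370 1.7385 0.0000
92.5450 75.3100 53.0695 24.3700 3.4964 0.0000 0.0000
99.6482 84.4760 64.8976 39.6332 7.0315 0.0000 0.0000 0.0000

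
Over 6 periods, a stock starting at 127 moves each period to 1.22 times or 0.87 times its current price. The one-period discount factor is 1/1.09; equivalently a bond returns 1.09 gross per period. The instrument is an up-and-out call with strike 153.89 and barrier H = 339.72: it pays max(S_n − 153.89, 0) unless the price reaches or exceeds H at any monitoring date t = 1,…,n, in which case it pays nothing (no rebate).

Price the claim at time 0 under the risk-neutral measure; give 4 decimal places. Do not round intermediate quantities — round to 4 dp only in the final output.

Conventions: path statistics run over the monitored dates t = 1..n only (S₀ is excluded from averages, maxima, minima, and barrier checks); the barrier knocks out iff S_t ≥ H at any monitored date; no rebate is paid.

No-arbitrage gives p* = (R−d)/(u−d) = 0.6286: enumerate every path, weight its payoff by its p*-probability, and discount by R^6.
Enumerate all 2^6 = 64 price paths (U = up ×1.22, D = down ×0.87); each path with k up-moves has probability p*^k·(1−p*)^(6−k).
DDDDDD: M=110.4900, payoff=0.0000, prob=0.002626
UDDDDD: M=154.9400, payoff=0.0000, prob=0.004444
DUDDDD: M=134.7978, payoff=0.0000, prob=0.004444
UUDDDD: M=189.0268, payoff=0.0000, prob=0.007520
DDUDDD: M=117.2741, payoff=0.0000, prob=0.004444
UDUDDD: M=164.4533, payoff=0.0000, prob=0.007520
DUUDDD: M=164.4533, payoff=0.0000, prob=0.007520
UUUDDD: M=230.6127, payoff=0.0000, prob=0.012726
DDDUDD: M=110.4900, payoff=0.0000, prob=0.004444
UDDUDD: M=154.9400, payoff=0.0000, prob=0.007520
DUDUDD: M=143.0744, payoff=0.0000, prob=0.007520
UUDUDD: M=200.6330, payoff=0.0000, prob=0.012726
DDUUDD: M=143.0744, payoff=0.0000, prob=0.007520
UDUUDD: M=200.6330, payoff=0.0000, prob=0.012726
DUUUDD: M=200.6330, payoff=0.0000, prob=0.012726
UUUUDD: M=281.3475, payoff=59.0619, prob=0.021536
DDDDUD: M=110.4900, payoff=0.0000, prob=0.004444
UDDDUD: M=154.9400, payoff=0.0000, prob=0.007520
DUDDUD: M=134.7978, payoff=0.0000, prob=0.007520
UUDDUD: M=189.0268, payoff=0.0000, prob=0.012726
DDUDUD: M=124.4747, payoff=0.0000, prob=0.007520
UDUDUD: M=174.5507, payoff=0.0000, prob=0.012726
DUUDUD: M=174.5507, payoff=0.0000, prob=0.012726
UUUDUD: M=244.7723, payoff=59.0619, prob=0.021536
DDDUUD: M=124.4747, payoff=0.0000, prob=0.007520
UDDUUD: M=174.5507, payoff=0.0000, prob=0.012726
DUDUUD: M=174.5507, payoff=0.0000, prob=0.012726
UUDUUD: M=244.7723, payoff=59.0619, prob=0.021536
DDUUUD: M=174.5507, payoff=0.0000, prob=0.012726
UDUUUD: M=244.7723, payoff=59.0619, prob=0.021536
DUUUUD: M=244.7723, payoff=59.0619, prob=0.021536
UUUUUD: M=343.2439, payoff=0.0000, prob=0.036446
DDDDDU: M=110.4900, payoff=0.0000, prob=0.004444
UDDDDU: M=154.9400, payoff=0.0000, prob=0.007520
DUDDDU: M=134.7978, payoff=0.0000, prob=0.007520
UUDDDU: M=189.0268, payoff=0.0000, prob=0.012726
DDUDDU: M=117.2741, payoff=0.0000, prob=0.007520
UDUDDU: M=164.4533, payoff=0.0000, prob=0.012726
DUUDDU: M=164.4533, payoff=0.0000, prob=0.012726
UUUDDU: M=230.6127, payoff=59.0619, prob=0.021536
DDDUDU: M=110.4900, payoff=0.0000, prob=0.007520
UDDUDU: M=154.9400, payoff=0.0000, prob=0.012726
DUDUDU: M=151.8592, payoff=0.0000, prob=0.012726
UUDUDU: M=212.9519, payoff=59.0619, prob=0.021536
DDUUDU: M=151.8592, payoff=0.0000, prob=0.012726
UDUUDU: M=212.9519, payoff=59.0619, prob=0.021536
DUUUDU: M=212.9519, payoff=59.0619, prob=0.021536
UUUUDU: M=298.6222, payoff=144.7322, prob=0.036446
DDDDUU: M=110.4900, payoff=0.0000, prob=0.007520
UDDDUU: M=154.9400, payoff=0.0000, prob=0.012726
DUDDUU: M=151.8592, payoff=0.0000, prob=0.012726
UUDDUU: M=212.9519, payoff=59.0619, prob=0.021536
DDUDUU: M=151.8592, payoff=0.0000, prob=0.012726
UDUDUU: M=212.9519, payoff=59.0619, prob=0.021536
DUUDUU: M=212.9519, payoff=59.0619, prob=0.021536
UUUDUU: M=298.6222, payoff=144.7322, prob=0.036446
DDDUUU: M=151.8592, payoff=0.0000, prob=0.012726
UDDUUU: M=212.9519, payoff=59.0619, prob=0.021536
DUDUUU: M=212.9519, payoff=59.0619, prob=0.021536
UUDUUU: M=298.6222, payoff=144.7322, prob=0.036446
DDUUUU: M=212.9519, payoff=59.0619, prob=0.021536
UDUUUU: M=298.6222, payoff=144.7322, prob=0.036446
DUUUUU: M=298.6222, payoff=144.7322, prob=0.036446
UUUUUU: M=418.7576, payoff=0.0000, prob=0.061678
Price = Σ prob·payoff / R^6 = 45.454011 / 1.677100 = 27.1027

price = 27.1027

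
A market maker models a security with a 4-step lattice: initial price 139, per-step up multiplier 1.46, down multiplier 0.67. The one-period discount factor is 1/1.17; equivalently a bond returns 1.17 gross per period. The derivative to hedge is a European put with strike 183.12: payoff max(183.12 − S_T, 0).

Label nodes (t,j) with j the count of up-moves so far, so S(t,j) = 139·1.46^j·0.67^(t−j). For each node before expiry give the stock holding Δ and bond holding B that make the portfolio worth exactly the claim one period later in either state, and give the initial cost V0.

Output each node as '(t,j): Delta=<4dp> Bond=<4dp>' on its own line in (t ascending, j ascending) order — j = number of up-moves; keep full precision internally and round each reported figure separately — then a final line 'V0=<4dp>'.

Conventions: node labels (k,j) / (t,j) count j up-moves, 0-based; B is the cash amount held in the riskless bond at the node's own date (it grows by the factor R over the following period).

Under the risk-neutral measure, an up-move has probability p* = (R−d)/(u−d) = 0.6329 and values discount at R = 1.17.
Expiry values: V(4,0)=155.1099, V(4,1)=122.0832, V(4,2)=50.1143, V(4,3)=0.0000, V(4,4)=0.0000
(3,0): S=41.8061. Δ = (V_up−V_dn)/(S_up−S_dn) = (122.0832−155.1099)/(61.0368−28.0101) = -1.0000. V = [p*·122.0832 + (1−p*)·155.1099]/1.17 = 114.7068. B = V − Δ·S = 156.5128.
(3,1): S=91.0998. Δ = (V_up−V_dn)/(S_up−S_dn) = (50.1143−122.0832)/(133.0057−61.0368) = -1.0000. V = [p*·50.1143 + (1−p*)·122.0832]/1.17 = 65.4131. B = V − Δ·S = 156.5128.
(3,2): S=198.5159. Δ = (V_up−V_dn)/(S_up−S_dn) = (0.0000−50.1143)/(289.8332−133.0057) = -0.3196. V = [p*·0.0000 + (1−p*)·50.1143]/1.17 = 15.7234. B = V − Δ·S = 79.1593.
(3,3): S=432.5869. Δ = (V_up−V_dn)/(S_up−S_dn) = (0.0000−0.0000)/(631.5769−289.8332) = 0.0000. V = [p*·0.0000 + (1−p*)·0.0000]/1.17 = 0.0000. B = V − Δ·S = 0.0000.
(2,0): S=62.3971. Δ = (V_up−V_dn)/(S_up−S_dn) = (65.4131−114.7068)/(91.0998−41.8061) = -1.0000. V = [p*·65.4131 + (1−p*)·114.7068]/1.17 = 71.3745. B = V − Δ·S = 133.7716.
(2,1): S=135.9698. Δ = (V_up−V_dn)/(S_up−S_dn) = (15.7234−65.4131)/(198.5159−91.0998) = -0.4626. V = [p*·15.7234 + (1−p*)·65.4131]/1.17 = 29.0290. B = V − Δ·S = 91.9273.
(2,2): S=296.2924. Δ = (V_up−V_dn)/(S_up−S_dn) = (0.0000−15.7234)/(432.5869−198.5159) = -0.0672. V = [p*·0.0000 + (1−p*)·15.7234]/1.17 = 4.9332. B = V − Δ·S = 24.8363.
(1,0): S=93.1300. Δ = (V_up−V_dn)/(S_up−S_dn) = (29.0290−71.3745)/(135.9698−62.3971) = -0.5756. V = [p*·29.0290 + (1−p*)·71.3745]/1.17 = 38.0971. B = V − Δ·S = 91.6990.
(1,1): S=202.9400. Δ = (V_up−V_dn)/(S_up−S_dn) = (4.9332−29.0290)/(296.2924−135.9698) = -0.1503. V = [p*·4.9332 + (1−p*)·29.0290]/1.17 = 11.7765. B = V − Δ·S = 42.2775.
(0,0): S=139.0000. Δ = (V_up−V_dn)/(S_up−S_dn) = (11.7765−38.0971)/(202.9400−93.1300) = -0.2397. V = [p*·11.7765 + (1−p*)·38.0971]/1.17 = 18.3235. B = V − Δ·S = 51.6406.
Check: Δ(0,0)·S0 + B(0,0) = 18.3235 = V0.

(0,0): Delta=-0.2397 Bond=51.6406
(1,0): Delta=-0.5756 Bond=91.6990
(1,1): Delta=-0.1503 Bond=42.2775
(2,0): Delta=-1.0000 Bond=133.7716
(2,1): Delta=-0.4626 Bond=91.9273
(2,2): Delta=-0.0672 Bond=24.8363
(3,0): Delta=-1.0000 Bond=156.5128
(3,1): Delta=-1.0000 Bond=156.5128
(3,2): Delta=-0.3196 Bond=79.1593
(3,3): Delta=0.0000 Bond=0.0000
V0=18.3235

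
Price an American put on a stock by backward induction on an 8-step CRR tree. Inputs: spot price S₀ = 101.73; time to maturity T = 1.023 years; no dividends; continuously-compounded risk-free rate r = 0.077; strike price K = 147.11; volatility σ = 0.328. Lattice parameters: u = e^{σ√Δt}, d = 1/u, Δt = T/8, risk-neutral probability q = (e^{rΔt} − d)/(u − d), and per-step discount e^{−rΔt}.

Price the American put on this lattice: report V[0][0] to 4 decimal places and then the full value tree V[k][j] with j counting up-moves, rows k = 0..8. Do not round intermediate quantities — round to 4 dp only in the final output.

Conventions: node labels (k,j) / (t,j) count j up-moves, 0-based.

price = 45.3800
tree:
45.3800
56.6389 33.5913
66.6517 45.3800 23.0390
75.5563 56.6389 32.9978 14.0217
83.4755 66.6517 45.3800 21.8703 6.8354
90.5182 75.5563 56.6389 32.7200 11.9842 2.0755
96.7814 83.4755 66.6517 45.3800 20.3132 4.3021 0.0000
102.3515 90.5182 75.5563 56.6389 32.7200 8.9175 0.0000 0.0000
107.3051 96.7814 83.4755 66.6517 45.3800 18.4845 0.0000 0.0000 0.0000

params: Δt=0.12787 u=1.12445 d=0.88933 q=0.51280 e^(-rΔt)=0.99020
t_8 payoffs: 107.3051 96.7814 83.4755 66.6517 45.3800 18.4845 0.0000 0.0000 0.0000
k=7: node(7,0) S=44.7585 payoff=102.3515 vs cont=100.9101 → 102.3515 [stop]  node(7,1) S=56.5918 payoff=90.5182 vs cont=89.0768 → 90.5182 [stop]  node(7,2) S=71.5537 payoff=75.5563 vs cont=74.1149 → 75.5563 [stop]  node(7,3) S=90.4711 payoff=56.6389 vs cont=55.1975 → 56.6389 [stop]  node(7,4) S=114.3900 payoff=32.7200 vs cont=31.2786 → 32.7200 [stop]  node(7,5) S=144.6326 payoff=2.4774 vs cont=8.9175 → 8.9175 [wait]  node(7,6) S=182.8708 payoff=0.0000 vs cont=0.0000 → 0.0000 [wait]  node(7,7) S=231.2185 payoff=0.0000 vs cont=0.0000 → 0.0000 [wait]
k=6: node(6,0) S=50.3286 payoff=96.7814 vs cont=95.3400 → 96.7814 [stop]  node(6,1) S=63.6345 payoff=83.4755 vs cont=82.0341 → 83.4755 [stop]  node(6,2) S=80.4583 payoff=66.6517 vs cont=65.2103 → 66.6517 [stop]  node(6,3) S=101.7300 payoff=45.3800 vs cont=43.9386 → 45.3800 [stop]  node(6,4) S=128.6255 payoff=18.4845 vs cont=20.3132 → 20.3132 [wait]  node(6,5) S=162.6317 payoff=0.0000 vs cont=4.3021 → 4.3021 [wait]  node(6,6) S=205.6286 payoff=0.0000 vs cont=0.0000 → 0.0000 [wait]
k=5: node(5,0) S=56.5918 payoff=90.5182 vs cont=89.0768 → 90.5182 [stop]  node(5,1) S=71.5537 payoff=75.5563 vs cont=74.1149 → 75.5563 [stop]  node(5,2) S=90.4711 payoff=56.6389 vs cont=55.1975 → 56.6389 [stop]  node(5,3) S=114.3900 payoff=32.7200 vs cont=32.2072 → 32.7200 [stop]  node(5,4) S=144.6326 payoff=2.4774 vs cont=11.9842 → 11.9842 [wait]  node(5,5) S=182.8708 payoff=0.0000 vs cont=2.0755 → 2.0755 [wait]
k=4: node(4,0) S=63.6345 payoff=83.4755 vs cont=82.0341 → 83.4755 [stop]  node(4,1) S=80.4583 payoff=66.6517 vs cont=65.2103 → 66.6517 [stop]  node(4,2) S=101.7300 payoff=45.3800 vs cont=43.9386 → 45.3800 [stop]  node(4,3) S=128.6255 payoff=18.4845 vs cont=21.8703 → 21.8703 [wait]  node(4,4) S=162.6317 payoff=0.0000 vs cont=6.8354 → 6.8354 [wait]
k=3: node(3,0) S=71.5537 payoff=75.5563 vs cont=74.1149 → 75.5563 [stop]  node(3,1) S=90.4711 payoff=56.6389 vs cont=55.1975 → 56.6389 [stop]  node(3,2) S=114.3900 payoff=32.7200 vs cont=32.9978 → 32.9978 [wait]  node(3,3) S=144.6326 payoff=2.4774 vs cont=14.0217 → 14.0217 [wait]
k=2: node(2,0) S=80.4583 payoff=66.6517 vs cont=65.2103 → 66.6517 [stop]  node(2,1) S=101.7300 payoff=45.3800 vs cont=44.0797 → 45.3800 [stop]  node(2,2) S=128.6255 payoff=18.4845 vs cont=23.0390 → 23.0390 [wait]
k=1: node(1,0) S=90.4711 payoff=56.6389 vs cont=55.1975 → 56.6389 [stop]  node(1,1) S=114.3900 payoff=32.7200 vs cont=33.5913 → 33.5913 [wait]
k=0: node(0,0) S=101.7300 payoff=45.3800 vs cont=44.3810 → 45.3800 [stop]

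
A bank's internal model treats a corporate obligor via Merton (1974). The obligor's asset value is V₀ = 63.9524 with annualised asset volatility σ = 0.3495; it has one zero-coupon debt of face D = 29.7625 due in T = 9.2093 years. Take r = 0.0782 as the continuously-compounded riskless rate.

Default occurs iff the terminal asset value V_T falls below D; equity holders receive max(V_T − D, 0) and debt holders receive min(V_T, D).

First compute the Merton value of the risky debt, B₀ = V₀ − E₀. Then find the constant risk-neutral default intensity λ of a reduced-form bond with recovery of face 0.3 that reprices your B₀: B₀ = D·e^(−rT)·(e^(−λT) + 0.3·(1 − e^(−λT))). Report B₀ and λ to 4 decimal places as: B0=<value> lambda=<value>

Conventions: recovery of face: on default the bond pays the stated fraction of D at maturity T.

Apply the equity-as-call identities (strike 29.7625, horizon 9.2093 years):
d₁ = [ln(V₀/D) + (r + σ²/2)T] / (σ√T)
   = [ln(63.9524/29.7625) + (0.0782 + 0.5·0.3495²)·9.2093] / (0.3495·√9.2093)
   = [0.764890 + 1.282626] / 1.060622 = 1.930487
d₂ = d₁ − σ√T = 1.930487 − 1.060622 = 0.869865
N(d₁) = 0.973227,  N(d₂) = 0.807813,  e^(−rT) = 0.486671
E₀ = V₀·N(d₁) − D·e^(−rT)·N(d₂)
   = 63.9524·0.973227 − 29.7625·0.486671·0.807813 = 50.539385
B₀ = V₀ − E₀ = 63.9524 − 50.539385 = 13.413015
e^(−λT) = (B₀·e^(rT)/D − 0.3)/(1 − 0.3) = (13.4130·2.054777/29.7625 − 0.3)/0.7 = 0.89431677
λ = −ln(0.89431677)/9.2093 = 0.012129

B0=13.4130 lambda=0.0121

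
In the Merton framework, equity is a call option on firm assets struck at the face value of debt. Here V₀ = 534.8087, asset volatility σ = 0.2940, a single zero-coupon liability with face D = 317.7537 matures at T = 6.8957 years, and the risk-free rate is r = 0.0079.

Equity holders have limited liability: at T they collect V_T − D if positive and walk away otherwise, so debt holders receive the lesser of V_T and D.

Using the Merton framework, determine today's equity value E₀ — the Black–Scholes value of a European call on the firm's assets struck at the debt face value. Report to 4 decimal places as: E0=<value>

E0=273.1662

Equity is a call on the firm's assets struck at D = 317.7537:
d₁ = [ln(V₀/D) + (r + σ²/2)T] / (σ√T)
   = [ln(534.8087/317.7537) + (0.0079 + 0.5·0.2940²)·6.8957] / (0.2940·√6.8957)
   = [0.520633 + 0.352494] / 0.772034 = 1.130943
d₂ = d₁ − σ√T = 1.130943 − 0.772034 = 0.358909
N(d₁) = 0.870961,  N(d₂) = 0.640169,  e^(−rT) = 0.946981
E₀ = V₀·N(d₁) − D·e^(−rT)·N(d₂)
   = 534.8087·0.870961 − 317.7537·0.946981·0.640169 = 273.166229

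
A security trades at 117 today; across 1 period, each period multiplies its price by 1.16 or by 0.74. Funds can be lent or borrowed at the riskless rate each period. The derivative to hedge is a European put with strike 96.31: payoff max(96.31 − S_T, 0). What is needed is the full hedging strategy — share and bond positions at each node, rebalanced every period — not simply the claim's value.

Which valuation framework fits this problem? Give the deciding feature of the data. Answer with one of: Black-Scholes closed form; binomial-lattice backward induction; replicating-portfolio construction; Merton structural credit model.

framework: replicating-portfolio construction

Key observation: what is demanded is not a single number but the (Δ, B) position at each node of the 1.16/0.74 tree starting at 117; constructing those positions is the replicating-portfolio method.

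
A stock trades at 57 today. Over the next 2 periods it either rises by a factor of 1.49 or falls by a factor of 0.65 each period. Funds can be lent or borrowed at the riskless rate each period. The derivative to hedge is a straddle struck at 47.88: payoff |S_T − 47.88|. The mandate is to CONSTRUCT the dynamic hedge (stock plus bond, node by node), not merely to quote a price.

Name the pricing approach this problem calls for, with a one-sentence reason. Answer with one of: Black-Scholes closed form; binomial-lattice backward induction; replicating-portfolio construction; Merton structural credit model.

framework: replicating-portfolio construction

Key observation: the deliverable is the dynamic trading strategy on the 2-step tree (spot 57, moves 1.49 and 0.65), so the valuation must go through the node-by-node replicating-portfolio solve.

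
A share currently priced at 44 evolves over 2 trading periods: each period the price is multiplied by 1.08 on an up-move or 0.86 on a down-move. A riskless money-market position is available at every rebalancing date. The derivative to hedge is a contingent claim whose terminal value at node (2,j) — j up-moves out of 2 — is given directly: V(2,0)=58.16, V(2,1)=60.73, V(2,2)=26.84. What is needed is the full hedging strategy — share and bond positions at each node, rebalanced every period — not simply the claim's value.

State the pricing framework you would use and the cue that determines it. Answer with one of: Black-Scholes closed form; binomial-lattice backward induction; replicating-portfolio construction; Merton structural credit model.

Key observation: what is demanded is not a single number but the (Δ, B) position at each node of the 1.08/0.86 tree starting at 44; constructing those positions is the replicating-portfolio method.

framework: replicating-portfolio construction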